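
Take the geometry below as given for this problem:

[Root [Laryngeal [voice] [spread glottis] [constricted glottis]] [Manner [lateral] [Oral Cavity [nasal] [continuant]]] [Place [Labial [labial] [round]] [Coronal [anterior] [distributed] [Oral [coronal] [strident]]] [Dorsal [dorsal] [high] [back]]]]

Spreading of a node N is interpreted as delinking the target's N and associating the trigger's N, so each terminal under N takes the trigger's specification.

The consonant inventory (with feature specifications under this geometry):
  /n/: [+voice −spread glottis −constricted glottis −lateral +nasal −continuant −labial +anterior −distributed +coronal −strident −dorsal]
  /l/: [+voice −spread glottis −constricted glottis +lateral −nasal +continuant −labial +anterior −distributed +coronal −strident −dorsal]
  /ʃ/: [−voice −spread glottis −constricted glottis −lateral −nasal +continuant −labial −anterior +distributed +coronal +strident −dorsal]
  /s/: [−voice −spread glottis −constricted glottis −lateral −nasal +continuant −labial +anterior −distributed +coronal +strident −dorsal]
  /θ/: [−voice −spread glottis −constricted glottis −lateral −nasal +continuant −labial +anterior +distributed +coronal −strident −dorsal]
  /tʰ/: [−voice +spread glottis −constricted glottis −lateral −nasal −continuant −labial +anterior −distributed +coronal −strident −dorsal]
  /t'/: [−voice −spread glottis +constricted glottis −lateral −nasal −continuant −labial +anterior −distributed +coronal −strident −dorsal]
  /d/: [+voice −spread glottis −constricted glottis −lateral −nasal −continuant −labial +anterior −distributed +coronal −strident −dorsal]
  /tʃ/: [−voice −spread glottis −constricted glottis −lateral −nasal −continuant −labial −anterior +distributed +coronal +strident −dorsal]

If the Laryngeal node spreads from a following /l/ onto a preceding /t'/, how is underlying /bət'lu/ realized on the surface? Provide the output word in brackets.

The Laryngeal node dominates the terminals [voice], [spread glottis], [constricted glottis].
The target acquires /l/'s values for everything under Laryngeal — [+voice], [−spread glottis], [−constricted glottis] — while keeping its own [lateral], [nasal], [continuant], ….
The resulting bundle matches /d/ in the inventory; substituting it for /t'/ gives [bədlu].

[bədlu]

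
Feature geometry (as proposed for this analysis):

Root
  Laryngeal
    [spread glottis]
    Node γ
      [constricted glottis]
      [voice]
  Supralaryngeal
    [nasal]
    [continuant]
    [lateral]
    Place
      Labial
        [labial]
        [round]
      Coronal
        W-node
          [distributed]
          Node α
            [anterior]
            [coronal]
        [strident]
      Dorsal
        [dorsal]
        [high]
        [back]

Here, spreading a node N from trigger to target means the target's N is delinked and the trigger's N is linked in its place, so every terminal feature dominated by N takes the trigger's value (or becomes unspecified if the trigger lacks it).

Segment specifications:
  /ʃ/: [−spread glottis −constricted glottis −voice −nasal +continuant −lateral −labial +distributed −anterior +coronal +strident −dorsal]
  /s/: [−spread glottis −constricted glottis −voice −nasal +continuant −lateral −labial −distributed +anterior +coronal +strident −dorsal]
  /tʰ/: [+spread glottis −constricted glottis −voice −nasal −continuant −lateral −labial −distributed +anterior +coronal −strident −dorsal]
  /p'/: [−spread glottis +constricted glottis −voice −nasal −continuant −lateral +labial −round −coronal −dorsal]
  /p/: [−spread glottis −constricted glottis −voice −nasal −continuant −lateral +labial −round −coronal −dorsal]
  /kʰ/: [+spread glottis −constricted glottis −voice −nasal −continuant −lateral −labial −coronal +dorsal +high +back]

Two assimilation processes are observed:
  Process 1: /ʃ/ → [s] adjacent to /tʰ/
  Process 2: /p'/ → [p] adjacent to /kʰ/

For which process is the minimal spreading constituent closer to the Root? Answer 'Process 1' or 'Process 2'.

Process 2

Process 1 alters [anterior], [distributed]; the lowest common ancestor is W-node (depth 4 from Root).
Process 2: the feature that changes is [constricted glottis]; the minimal node is [constricted glottis] (depth 3).
[constricted glottis] is closer to Root than W-node, so Process 2 spreads the higher node.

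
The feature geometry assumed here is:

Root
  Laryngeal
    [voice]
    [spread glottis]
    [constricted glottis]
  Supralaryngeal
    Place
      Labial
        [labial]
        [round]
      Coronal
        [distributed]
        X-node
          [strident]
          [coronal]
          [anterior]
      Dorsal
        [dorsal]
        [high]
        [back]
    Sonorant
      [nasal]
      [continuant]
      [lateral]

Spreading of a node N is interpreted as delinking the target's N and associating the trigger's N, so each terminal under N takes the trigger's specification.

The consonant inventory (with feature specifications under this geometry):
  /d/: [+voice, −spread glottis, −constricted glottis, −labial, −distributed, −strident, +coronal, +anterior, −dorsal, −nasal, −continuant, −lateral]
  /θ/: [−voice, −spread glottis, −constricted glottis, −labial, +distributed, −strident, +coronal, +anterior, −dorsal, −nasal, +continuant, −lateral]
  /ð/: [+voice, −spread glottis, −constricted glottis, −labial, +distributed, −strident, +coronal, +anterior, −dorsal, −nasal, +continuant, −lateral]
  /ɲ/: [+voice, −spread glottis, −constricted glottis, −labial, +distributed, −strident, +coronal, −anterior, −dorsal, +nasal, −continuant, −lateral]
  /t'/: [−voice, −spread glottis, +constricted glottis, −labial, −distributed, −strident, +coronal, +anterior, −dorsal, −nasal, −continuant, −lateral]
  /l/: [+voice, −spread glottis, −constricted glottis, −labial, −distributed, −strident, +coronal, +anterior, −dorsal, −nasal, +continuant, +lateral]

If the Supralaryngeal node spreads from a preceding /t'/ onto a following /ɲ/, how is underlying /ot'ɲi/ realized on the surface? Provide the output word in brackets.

Terminals under Supralaryngeal in this geometry: [labial], [round], [distributed], [strident], [coronal], [anterior], [dorsal], [high], [back], [nasal], [continuant], [lateral].
The target acquires /t'/'s values for everything under Supralaryngeal — [−labial], [−distributed], [−strident], [+coronal], [+anterior], [−dorsal], [−nasal], [−continuant], [−lateral] — while keeping its own [voice], [spread glottis], [constricted glottis].
This feature bundle is that of [d], so /ot'ɲi/ surfaces as [ot'di].

[ot'di]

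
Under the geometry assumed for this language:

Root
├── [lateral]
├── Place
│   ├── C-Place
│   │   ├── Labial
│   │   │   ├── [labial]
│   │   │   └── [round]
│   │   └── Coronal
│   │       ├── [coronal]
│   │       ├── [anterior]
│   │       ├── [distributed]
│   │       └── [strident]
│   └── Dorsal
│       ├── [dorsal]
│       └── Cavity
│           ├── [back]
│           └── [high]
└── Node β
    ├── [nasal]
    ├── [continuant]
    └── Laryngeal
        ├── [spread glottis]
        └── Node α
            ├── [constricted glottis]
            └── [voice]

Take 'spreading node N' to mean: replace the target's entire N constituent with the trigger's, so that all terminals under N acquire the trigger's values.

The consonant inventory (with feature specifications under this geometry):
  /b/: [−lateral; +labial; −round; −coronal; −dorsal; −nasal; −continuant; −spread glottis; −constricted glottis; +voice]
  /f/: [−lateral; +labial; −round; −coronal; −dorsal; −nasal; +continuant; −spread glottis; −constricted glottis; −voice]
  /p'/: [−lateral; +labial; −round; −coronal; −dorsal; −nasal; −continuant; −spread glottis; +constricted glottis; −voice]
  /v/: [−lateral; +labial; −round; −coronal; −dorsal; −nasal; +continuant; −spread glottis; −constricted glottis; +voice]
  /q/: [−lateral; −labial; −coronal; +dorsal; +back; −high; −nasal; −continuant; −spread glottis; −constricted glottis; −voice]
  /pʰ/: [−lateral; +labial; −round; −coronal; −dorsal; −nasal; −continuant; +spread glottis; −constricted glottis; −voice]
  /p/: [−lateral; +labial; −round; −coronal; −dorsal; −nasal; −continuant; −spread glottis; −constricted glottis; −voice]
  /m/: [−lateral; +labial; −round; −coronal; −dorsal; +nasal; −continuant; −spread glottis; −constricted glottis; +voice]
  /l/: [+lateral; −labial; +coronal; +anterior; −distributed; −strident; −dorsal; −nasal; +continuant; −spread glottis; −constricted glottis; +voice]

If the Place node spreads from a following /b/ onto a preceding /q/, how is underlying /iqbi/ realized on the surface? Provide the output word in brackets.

The Place node dominates the terminals [labial], [round], [coronal], [anterior], [distributed], [strident], [dorsal], [back], [high].
The target acquires /b/'s values for everything under Place — [+labial], [−round], [−coronal], [−dorsal] — while keeping its own [lateral], [nasal], [continuant], ….
The resulting bundle matches /p/ in the inventory; substituting it for /q/ gives [ipbi].

[ipbi]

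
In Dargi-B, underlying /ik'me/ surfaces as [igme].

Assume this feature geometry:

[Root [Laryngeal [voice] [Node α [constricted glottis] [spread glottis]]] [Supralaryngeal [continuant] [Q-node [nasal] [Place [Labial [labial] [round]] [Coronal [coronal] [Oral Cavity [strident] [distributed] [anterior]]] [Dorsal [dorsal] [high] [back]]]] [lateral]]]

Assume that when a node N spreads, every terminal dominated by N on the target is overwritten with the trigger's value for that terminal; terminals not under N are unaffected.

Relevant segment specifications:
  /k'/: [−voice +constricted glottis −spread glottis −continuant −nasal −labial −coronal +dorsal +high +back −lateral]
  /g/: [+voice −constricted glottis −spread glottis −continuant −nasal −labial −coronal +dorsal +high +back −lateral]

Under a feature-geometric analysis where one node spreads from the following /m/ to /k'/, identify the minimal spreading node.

Laryngeal

/k'/ and [g] differ in [voice], [constricted glottis]; every other specified feature is identical.
Tracing each changed feature up the tree, the paths first meet at Laryngeal; any lower node misses at least one of them.
If Laryngeal spreads, every terminal under it takes /m/'s value, producing [g] as observed.
Had Root spread, [nasal], [dorsal] would have taken /m/'s values; they stay as in /k'/, confirming the spreading constituent is exactly Laryngeal.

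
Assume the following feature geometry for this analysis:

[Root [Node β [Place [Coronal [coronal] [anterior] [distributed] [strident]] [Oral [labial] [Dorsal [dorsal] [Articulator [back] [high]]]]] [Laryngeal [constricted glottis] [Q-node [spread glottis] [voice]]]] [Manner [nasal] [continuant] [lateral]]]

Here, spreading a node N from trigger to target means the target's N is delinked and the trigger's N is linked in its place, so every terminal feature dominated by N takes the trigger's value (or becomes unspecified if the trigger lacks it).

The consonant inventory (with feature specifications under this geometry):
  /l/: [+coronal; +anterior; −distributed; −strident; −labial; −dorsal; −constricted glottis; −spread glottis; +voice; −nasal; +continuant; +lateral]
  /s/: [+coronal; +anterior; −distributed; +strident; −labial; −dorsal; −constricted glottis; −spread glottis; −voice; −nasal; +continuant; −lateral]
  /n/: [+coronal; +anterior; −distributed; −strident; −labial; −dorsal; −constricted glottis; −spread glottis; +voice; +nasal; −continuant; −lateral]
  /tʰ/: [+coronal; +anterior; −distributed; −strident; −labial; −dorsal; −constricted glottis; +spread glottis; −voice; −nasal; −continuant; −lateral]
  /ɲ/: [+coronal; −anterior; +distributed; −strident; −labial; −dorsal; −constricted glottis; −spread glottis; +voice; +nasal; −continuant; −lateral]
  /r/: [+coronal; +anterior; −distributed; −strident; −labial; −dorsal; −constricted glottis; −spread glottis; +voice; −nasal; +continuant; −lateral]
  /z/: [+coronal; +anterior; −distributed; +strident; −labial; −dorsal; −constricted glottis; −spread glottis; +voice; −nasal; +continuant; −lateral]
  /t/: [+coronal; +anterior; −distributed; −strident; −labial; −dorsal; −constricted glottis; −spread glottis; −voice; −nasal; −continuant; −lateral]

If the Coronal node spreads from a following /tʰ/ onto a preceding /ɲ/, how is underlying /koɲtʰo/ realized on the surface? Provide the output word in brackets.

The Coronal node dominates the terminals [coronal], [anterior], [distributed], [strident].
Spreading Coronal from /tʰ/ onto /ɲ/ replaces those values with /tʰ/'s: [+coronal], [+anterior], [−distributed], [−strident]. Features outside Coronal ([labial], [dorsal], [constricted glottis], …) stay as in /ɲ/.
This feature bundle is that of [n], so /koɲtʰo/ surfaces as [kontʰo].

[kontʰo]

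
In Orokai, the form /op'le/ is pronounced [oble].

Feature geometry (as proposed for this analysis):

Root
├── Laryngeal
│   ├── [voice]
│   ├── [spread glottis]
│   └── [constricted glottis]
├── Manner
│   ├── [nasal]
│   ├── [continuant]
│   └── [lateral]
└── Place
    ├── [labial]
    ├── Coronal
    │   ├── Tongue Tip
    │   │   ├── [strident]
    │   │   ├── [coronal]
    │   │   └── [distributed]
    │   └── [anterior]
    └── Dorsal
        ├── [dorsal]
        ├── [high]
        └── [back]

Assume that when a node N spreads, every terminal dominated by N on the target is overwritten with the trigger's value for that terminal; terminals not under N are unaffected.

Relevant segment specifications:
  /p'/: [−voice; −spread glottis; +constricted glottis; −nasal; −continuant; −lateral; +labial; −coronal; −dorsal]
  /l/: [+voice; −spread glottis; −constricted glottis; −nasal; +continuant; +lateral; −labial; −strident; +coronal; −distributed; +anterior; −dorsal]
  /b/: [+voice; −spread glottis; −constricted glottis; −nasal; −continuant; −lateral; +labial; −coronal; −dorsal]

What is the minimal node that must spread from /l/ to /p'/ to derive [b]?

Laryngeal

Feature comparison: [voice], [constricted glottis] differ between /p'/ and [b]; the remaining terminals match.
These terminals are all dominated by Laryngeal, and no proper subconstituent of Laryngeal covers them all; Laryngeal is their lowest common ancestor.
Delinking /p'/'s Laryngeal and associating /l/'s Laryngeal gives precisely the feature bundle of [b].
Since [coronal], [lateral] are preserved even though /l/ disagrees there, no node above Laryngeal spread.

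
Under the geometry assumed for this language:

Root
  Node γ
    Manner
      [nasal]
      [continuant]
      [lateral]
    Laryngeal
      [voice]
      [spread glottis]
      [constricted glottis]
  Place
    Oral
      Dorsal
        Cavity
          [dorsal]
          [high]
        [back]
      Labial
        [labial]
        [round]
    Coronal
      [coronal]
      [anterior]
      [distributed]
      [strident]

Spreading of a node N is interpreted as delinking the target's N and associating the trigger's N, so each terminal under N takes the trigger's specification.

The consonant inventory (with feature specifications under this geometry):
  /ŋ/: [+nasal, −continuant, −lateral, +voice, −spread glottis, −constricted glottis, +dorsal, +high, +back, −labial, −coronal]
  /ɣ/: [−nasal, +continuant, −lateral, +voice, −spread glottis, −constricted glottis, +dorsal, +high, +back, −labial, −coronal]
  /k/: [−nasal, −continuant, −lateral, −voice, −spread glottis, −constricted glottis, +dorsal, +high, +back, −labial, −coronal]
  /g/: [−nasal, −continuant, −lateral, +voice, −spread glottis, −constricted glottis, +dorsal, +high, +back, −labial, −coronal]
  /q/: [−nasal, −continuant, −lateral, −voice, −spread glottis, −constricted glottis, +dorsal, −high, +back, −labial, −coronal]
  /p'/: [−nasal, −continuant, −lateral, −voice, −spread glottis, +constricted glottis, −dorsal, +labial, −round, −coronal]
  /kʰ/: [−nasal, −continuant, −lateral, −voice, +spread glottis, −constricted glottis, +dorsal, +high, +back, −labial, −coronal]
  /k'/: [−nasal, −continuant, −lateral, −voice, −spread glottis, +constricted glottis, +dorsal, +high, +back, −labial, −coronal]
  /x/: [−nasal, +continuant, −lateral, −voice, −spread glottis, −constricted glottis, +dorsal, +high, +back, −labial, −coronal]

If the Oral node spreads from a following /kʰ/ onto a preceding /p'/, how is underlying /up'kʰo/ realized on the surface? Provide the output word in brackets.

[uk'kʰo]

Terminals under Oral in this geometry: [dorsal], [high], [back], [labial], [round].
The target acquires /kʰ/'s values for everything under Oral — [+dorsal], [+high], [+back], [−labial] — while keeping its own [nasal], [continuant], [lateral], ….
The resulting bundle matches /k'/ in the inventory; substituting it for /p'/ gives [uk'kʰo].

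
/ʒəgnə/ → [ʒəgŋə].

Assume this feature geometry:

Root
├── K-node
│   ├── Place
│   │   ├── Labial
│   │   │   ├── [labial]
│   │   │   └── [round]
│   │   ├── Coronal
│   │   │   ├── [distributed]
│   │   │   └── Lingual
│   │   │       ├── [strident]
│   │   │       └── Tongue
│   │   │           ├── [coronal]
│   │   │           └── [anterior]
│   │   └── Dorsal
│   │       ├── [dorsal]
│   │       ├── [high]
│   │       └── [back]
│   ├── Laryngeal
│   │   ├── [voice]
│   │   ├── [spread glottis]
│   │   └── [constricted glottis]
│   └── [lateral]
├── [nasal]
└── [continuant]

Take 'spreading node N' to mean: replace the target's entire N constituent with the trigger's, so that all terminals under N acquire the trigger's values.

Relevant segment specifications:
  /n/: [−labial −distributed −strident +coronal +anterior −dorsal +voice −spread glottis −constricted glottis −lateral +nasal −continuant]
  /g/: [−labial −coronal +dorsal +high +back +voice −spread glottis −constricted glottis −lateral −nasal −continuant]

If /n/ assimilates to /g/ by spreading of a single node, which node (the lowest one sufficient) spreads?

Place

/n/ and [ŋ] differ in [coronal], [anterior], [distributed], [strident], [dorsal], [high], [back]; every other specified feature is identical.
The smallest constituent containing every changed terminal is Place — each of its daughters lacks at least one of the affected features.
Delinking /n/'s Place and associating /g/'s Place gives precisely the feature bundle of [ŋ].
[nasal] stays as in /n/ although /g/ differs there, so no node dominating it spread; among the remaining candidates Place is the lowest that derives the output.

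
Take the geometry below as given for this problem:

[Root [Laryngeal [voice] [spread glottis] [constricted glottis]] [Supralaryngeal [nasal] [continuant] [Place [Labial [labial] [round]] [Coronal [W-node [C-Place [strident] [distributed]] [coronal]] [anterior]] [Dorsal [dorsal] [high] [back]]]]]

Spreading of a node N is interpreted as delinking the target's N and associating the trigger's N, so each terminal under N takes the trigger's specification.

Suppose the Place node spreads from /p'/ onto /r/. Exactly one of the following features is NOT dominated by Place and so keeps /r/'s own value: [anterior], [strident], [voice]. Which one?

The terminals dominated by Place are [labial], [round], [strident], [distributed], [coronal], [anterior], [dorsal], [high], [back].
Of the listed options, [strident], [anterior] are among these and would be overwritten by spreading Place.
[voice] is not within the Place subtree (it hangs from Laryngeal), so /r/'s [voice] value survives.

[voice]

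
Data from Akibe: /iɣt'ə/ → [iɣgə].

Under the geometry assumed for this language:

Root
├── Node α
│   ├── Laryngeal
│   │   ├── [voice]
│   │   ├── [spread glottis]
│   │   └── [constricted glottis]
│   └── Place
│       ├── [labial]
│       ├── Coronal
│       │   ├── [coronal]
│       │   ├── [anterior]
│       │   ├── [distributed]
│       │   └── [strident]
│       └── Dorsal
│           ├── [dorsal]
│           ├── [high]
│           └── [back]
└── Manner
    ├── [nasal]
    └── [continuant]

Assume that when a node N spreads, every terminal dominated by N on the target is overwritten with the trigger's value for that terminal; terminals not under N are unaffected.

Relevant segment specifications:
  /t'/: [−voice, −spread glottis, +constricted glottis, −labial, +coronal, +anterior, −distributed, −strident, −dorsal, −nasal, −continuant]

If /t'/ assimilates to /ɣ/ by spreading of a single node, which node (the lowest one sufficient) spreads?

Feature comparison: [voice], [constricted glottis], [coronal], [anterior], [distributed], [strident], [dorsal], [high], [back] differ between /t'/ and [g]; the remaining terminals match.
The smallest constituent containing every changed terminal is Node α — each of its daughters lacks at least one of the affected features.
If Node α spreads, every terminal under it takes /ɣ/'s value, producing [g] as observed.
Had Root spread, [continuant] would have taken /ɣ/'s value; it stays as in /t'/, confirming the spreading constituent is exactly Node α.

Node α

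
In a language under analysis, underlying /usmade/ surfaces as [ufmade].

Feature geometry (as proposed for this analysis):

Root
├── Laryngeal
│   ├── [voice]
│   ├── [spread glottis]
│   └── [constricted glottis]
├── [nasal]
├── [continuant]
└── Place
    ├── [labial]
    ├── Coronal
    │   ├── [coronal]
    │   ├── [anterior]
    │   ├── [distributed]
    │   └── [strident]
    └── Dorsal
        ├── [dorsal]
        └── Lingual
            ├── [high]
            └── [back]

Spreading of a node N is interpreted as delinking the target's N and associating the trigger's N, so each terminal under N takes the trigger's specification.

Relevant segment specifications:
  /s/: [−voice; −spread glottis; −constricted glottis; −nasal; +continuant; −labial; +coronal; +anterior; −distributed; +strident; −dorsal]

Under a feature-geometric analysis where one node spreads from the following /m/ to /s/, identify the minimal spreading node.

Place

Feature comparison: [labial], [coronal], [anterior], [distributed], [strident] differ between /s/ and [f]; the remaining terminals match.
Tracing each changed feature up the tree, the paths first meet at Place; any lower node misses at least one of them.
If Place spreads, every terminal under it takes /m/'s value, producing [f] as observed.
[voice], [nasal] — on which /m/ differs from /s/ — are unchanged, so Root cannot have spread; the constituent is no larger than Place.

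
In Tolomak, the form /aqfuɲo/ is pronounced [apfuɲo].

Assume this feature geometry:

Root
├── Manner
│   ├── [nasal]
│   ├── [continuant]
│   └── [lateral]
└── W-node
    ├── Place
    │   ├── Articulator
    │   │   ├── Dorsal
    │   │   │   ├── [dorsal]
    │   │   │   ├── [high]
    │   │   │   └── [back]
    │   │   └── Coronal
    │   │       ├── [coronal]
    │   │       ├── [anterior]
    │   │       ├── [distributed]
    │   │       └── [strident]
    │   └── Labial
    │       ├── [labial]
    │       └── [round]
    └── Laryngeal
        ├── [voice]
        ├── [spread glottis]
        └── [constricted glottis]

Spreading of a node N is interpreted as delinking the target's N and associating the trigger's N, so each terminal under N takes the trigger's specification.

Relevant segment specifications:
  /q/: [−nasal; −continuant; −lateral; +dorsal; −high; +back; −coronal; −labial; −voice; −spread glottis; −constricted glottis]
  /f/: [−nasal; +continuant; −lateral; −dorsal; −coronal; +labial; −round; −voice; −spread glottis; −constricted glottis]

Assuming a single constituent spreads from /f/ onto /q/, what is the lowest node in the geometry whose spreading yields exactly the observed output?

/q/ and [p] differ in [labial], [round], [dorsal], [high], [back]; every other specified feature is identical.
Tracing each changed feature up the tree, the paths first meet at Place; any lower node misses at least one of them.
Spreading Place from /f/ overwrites each of those terminals with /f/'s values, yielding exactly [p].
[continuant] stays as in /q/ although /f/ differs there, so no node dominating it spread; among the remaining candidates Place is the lowest that derives the output.

Place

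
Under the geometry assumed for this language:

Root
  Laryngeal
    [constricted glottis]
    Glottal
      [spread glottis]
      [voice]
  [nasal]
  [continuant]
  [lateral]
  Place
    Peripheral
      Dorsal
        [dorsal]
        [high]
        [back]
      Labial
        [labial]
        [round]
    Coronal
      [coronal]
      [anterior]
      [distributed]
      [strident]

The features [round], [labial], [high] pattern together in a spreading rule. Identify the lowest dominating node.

[round] is immediately dominated by Labial.
[labial] is immediately dominated by Labial.
[high] is immediately dominated by Dorsal.
The lowest node appearing on every path is Peripheral; each proper daughter of Peripheral fails to dominate at least one of the listed features.

Peripheral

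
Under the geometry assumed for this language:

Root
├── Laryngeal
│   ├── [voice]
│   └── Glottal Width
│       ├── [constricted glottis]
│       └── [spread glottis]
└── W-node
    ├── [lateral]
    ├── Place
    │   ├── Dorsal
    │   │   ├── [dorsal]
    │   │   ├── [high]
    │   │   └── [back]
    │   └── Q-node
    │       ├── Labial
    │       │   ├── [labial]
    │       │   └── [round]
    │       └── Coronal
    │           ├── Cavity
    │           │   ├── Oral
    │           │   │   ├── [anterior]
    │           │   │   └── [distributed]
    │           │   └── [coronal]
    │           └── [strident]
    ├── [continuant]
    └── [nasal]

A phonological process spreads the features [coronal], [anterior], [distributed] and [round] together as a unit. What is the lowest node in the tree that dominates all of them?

[coronal]: Root ▹ W-node ▹ Place ▹ Q-node ▹ Coronal ▹ Cavity ▹ [coronal].
[anterior]: Root ▹ W-node ▹ Place ▹ Q-node ▹ Coronal ▹ Cavity ▹ Oral ▹ [anterior].
[distributed]: Root ▹ W-node ▹ Place ▹ Q-node ▹ Coronal ▹ Cavity ▹ Oral ▹ [distributed].
[round]: Root ▹ W-node ▹ Place ▹ Q-node ▹ Labial ▹ [round].
The lowest node appearing on every path is Q-node; each proper daughter of Q-node fails to dominate at least one of the listed features.

Q-node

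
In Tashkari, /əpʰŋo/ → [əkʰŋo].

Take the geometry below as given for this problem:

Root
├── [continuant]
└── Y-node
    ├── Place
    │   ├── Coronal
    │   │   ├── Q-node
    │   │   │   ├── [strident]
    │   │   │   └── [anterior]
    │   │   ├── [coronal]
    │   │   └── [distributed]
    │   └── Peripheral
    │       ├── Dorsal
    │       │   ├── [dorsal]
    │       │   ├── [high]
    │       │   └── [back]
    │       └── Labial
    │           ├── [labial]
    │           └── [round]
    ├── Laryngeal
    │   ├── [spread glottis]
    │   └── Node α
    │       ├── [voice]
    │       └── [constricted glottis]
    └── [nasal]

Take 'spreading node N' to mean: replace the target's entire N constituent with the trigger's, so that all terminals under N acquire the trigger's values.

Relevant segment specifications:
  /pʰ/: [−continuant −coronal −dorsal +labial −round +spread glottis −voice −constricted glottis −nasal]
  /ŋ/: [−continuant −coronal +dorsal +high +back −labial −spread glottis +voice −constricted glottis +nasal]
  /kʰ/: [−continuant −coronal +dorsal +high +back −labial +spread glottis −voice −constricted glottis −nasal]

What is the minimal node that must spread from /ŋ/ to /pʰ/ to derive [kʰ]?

Comparing /pʰ/ with its surface form [kʰ], the features that change are [labial], [round], [dorsal], [high], [back].
The smallest constituent containing every changed terminal is Peripheral — each of its daughters lacks at least one of the affected features.
If Peripheral spreads, every terminal under it takes /ŋ/'s value, producing [kʰ] as observed.
Features on which the two segments disagree outside Peripheral, such as [spread glottis], [voice], are unchanged — nothing dominating them spread, and Peripheral is the minimal sufficient constituent.

Peripheral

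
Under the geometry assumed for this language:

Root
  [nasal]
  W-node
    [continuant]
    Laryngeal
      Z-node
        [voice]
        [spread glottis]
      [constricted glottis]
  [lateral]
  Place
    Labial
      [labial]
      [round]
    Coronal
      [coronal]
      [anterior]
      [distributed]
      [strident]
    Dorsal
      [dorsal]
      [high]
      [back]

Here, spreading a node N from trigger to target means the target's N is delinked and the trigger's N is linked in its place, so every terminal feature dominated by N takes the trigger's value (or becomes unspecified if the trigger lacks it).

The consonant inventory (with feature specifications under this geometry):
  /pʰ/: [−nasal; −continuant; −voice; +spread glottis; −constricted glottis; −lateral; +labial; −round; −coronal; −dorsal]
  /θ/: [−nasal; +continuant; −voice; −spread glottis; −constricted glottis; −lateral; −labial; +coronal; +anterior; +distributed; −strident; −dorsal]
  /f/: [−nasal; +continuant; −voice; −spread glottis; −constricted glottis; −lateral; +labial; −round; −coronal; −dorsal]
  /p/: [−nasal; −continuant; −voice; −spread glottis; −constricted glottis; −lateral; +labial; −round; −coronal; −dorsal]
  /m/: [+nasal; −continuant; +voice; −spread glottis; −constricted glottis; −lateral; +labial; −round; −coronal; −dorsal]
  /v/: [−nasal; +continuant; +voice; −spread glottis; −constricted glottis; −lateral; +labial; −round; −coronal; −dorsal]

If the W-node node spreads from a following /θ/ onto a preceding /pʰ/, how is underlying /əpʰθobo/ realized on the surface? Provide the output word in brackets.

[əfθobo]

The W-node node dominates the terminals [continuant], [voice], [spread glottis], [constricted glottis].
Spreading W-node from /θ/ onto /pʰ/ replaces those values with /θ/'s: [+continuant], [−voice], [−spread glottis], [−constricted glottis]. Features outside W-node ([nasal], [lateral], [labial], …) stay as in /pʰ/.
The resulting bundle matches /f/ in the inventory; substituting it for /pʰ/ gives [əfθobo].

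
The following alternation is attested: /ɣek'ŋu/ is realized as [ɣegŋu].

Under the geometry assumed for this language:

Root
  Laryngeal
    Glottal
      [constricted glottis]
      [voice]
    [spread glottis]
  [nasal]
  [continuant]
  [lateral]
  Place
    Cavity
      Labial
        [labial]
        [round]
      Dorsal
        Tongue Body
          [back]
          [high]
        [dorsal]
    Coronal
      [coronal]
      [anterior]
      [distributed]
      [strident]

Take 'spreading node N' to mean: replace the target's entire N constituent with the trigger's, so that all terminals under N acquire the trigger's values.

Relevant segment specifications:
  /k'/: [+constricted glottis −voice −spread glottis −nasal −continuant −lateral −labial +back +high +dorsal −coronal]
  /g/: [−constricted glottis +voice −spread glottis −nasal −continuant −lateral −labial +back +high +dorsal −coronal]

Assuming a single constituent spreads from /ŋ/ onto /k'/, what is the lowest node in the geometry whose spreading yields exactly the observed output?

/k'/ and [g] differ in [voice], [constricted glottis]; every other specified feature is identical.
The smallest constituent containing every changed terminal is Glottal — each of its daughters lacks at least one of the affected features.
If Glottal spreads, every terminal under it takes /ŋ/'s value, producing [g] as observed.
[nasal], a feature on which the two segments disagree outside Glottal, is unchanged — nothing dominating it spread, and Glottal is the minimal sufficient constituent.

Glottal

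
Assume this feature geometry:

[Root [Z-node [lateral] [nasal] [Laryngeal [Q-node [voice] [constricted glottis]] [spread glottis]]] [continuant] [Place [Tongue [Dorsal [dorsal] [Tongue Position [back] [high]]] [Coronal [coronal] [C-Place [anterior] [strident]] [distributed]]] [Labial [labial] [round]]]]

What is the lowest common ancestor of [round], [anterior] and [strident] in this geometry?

Place

[round] lies under Labial (below Place).
[anterior]: Root / Place / Tongue / Coronal / C-Place / [anterior].
[strident] lies under C-Place (below Place).
Place is the lowest common ancestor — every listed feature sits under it, and no single subconstituent of Place covers them all.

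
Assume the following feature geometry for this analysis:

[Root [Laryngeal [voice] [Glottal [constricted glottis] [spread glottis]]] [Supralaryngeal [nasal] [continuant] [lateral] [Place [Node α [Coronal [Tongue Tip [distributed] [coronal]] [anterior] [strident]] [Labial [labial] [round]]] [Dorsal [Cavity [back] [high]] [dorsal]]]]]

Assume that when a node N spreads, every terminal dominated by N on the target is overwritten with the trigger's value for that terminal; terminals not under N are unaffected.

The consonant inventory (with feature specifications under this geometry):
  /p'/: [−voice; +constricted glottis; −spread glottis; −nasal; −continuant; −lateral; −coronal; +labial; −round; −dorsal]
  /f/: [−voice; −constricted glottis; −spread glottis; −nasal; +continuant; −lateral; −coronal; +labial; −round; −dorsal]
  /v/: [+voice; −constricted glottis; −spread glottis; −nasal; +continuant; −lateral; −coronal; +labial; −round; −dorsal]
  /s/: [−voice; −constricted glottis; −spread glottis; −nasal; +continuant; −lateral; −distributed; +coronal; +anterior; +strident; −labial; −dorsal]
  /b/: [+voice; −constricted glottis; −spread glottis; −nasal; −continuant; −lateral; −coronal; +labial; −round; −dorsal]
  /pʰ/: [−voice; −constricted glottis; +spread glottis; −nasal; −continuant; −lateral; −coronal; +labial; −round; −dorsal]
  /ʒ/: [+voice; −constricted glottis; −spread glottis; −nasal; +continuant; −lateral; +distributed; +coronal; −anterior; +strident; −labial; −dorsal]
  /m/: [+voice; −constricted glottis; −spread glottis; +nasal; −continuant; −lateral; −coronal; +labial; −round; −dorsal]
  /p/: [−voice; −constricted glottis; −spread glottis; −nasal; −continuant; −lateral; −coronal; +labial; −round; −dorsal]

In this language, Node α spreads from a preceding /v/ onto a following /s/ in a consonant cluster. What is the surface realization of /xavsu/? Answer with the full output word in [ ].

The Node α node dominates the terminals [distributed], [coronal], [anterior], [strident], [labial], [round].
The target acquires /v/'s values for everything under Node α — [−coronal], [+labial], [−round] — while keeping its own [voice], [constricted glottis], [spread glottis], ….
This feature bundle is that of [f], so /xavsu/ surfaces as [xavfu].

[xavfu]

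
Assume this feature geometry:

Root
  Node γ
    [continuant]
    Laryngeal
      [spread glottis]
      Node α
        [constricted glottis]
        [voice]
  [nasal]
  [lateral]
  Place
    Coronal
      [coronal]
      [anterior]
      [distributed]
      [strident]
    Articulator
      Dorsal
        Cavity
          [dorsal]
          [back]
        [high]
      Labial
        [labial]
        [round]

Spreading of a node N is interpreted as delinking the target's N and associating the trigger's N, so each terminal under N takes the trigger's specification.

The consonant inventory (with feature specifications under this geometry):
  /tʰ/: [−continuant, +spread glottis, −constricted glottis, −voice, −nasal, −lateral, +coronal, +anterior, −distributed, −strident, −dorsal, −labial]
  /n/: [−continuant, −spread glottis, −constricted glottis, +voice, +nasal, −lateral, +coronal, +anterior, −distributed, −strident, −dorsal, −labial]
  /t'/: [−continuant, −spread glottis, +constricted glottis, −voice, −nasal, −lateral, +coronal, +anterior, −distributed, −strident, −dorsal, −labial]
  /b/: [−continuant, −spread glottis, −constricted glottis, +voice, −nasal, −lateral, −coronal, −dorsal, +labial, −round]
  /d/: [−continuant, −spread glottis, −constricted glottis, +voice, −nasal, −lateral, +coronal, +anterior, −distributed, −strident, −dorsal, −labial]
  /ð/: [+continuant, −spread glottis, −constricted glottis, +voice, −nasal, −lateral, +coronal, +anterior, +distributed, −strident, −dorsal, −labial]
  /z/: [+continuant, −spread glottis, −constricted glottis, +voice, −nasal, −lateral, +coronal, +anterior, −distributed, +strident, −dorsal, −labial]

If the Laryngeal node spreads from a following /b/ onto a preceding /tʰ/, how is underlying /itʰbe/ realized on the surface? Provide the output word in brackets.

[idbe]

Laryngeal immediately or transitively dominates [spread glottis], [constricted glottis], [voice].
The target acquires /b/'s values for everything under Laryngeal — [−spread glottis], [−constricted glottis], [+voice] — while keeping its own [continuant], [nasal], [lateral], ….
Among the inventory, only /d/ has exactly this specification, giving the surface form [idbe].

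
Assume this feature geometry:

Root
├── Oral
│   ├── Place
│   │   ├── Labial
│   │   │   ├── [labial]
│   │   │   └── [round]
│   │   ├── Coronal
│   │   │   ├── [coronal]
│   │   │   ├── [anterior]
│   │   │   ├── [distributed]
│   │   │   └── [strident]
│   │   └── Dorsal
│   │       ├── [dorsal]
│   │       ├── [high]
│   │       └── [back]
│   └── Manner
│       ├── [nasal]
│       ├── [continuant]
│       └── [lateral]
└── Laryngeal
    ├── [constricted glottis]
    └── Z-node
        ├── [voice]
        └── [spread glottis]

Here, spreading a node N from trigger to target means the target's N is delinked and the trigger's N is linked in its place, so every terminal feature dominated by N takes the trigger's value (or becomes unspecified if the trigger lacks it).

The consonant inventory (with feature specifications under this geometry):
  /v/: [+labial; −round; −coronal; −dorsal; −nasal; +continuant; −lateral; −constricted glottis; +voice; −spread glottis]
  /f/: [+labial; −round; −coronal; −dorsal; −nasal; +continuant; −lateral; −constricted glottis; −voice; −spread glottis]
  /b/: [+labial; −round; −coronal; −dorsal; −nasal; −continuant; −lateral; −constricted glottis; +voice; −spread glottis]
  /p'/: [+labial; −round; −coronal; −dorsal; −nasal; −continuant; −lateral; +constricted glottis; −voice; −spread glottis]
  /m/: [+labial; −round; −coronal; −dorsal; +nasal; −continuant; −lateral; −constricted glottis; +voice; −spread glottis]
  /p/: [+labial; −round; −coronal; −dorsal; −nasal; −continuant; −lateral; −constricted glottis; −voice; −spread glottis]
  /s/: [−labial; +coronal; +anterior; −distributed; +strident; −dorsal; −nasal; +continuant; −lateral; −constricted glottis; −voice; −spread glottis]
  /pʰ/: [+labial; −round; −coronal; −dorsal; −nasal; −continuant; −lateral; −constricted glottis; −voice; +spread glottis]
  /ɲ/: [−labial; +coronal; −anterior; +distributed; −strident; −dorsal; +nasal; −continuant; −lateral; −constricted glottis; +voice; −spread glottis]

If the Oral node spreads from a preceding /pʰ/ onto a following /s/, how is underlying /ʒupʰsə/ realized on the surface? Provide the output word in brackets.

[ʒupʰpə]

The Oral node dominates the terminals [labial], [round], [coronal], [anterior], [distributed], [strident], [dorsal], [high], [back], [nasal], [continuant], [lateral].
The target acquires /pʰ/'s values for everything under Oral — [+labial], [−round], [−coronal], [−dorsal], [−nasal], [−continuant], [−lateral] — while keeping its own [constricted glottis], [voice], [spread glottis].
Among the inventory, only /p/ has exactly this specification, giving the surface form [ʒupʰpə].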